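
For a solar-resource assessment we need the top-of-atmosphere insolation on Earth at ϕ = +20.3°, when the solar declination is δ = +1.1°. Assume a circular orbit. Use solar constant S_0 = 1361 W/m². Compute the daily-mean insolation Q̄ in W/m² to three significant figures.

cos h₀ = −tan(+20.3°) tan(+1.100°) = -0.0071, h₀ = 1.5779 rad.
Bracket: h₀ sin ϕ sin δ + cos ϕ cos δ sin h₀ = 1.5779×0.34694×0.01920 + 0.93789×0.99982×0.99997 = 0.010511 + 0.937693 = 0.948204.
Q̄ = (S_0/π) × [bracket] = (1361/π) × 0.948204 = 410.8 W/m².

Q̄ ≈ 411 W/m²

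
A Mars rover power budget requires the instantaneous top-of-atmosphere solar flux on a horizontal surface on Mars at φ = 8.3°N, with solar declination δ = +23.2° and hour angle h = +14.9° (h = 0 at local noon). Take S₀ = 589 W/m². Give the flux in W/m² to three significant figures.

551 W/m²

cos θ_z = sin φ sin δ + cos φ cos δ cos h = 0.056868 + 0.878927 = 0.935795.
Flux = S₀ · cos θ_z = 589 × 0.935795 = 551.2 W/m².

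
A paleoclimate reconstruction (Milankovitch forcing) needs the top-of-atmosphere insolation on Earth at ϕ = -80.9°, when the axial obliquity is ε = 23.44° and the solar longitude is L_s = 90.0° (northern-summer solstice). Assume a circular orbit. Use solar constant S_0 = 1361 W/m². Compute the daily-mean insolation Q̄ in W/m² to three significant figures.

Solar declination: sin δ = sin ε · sin L_s = sin 23.44° × sin 90.0° = 0.39779, so δ = +23.440°.
cos h₀ = −tan(-80.9°) tan(+23.440°) = 2.7069 ≥ 1 ⇒ polar night, h₀ = 0 and Q̄ = 0.

Q̄ ≈ 0.00 W/m²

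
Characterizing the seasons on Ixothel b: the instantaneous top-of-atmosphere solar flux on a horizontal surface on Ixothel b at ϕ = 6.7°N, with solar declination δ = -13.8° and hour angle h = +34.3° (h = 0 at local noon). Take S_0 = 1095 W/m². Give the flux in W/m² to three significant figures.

842 W/m²

cos θ_z = sin ϕ sin δ + cos ϕ cos δ cos h = -0.027830 + 0.796774 = 0.768944.
Flux = S_0 · cos θ_z = 1095 × 0.768944 = 842.0 W/m².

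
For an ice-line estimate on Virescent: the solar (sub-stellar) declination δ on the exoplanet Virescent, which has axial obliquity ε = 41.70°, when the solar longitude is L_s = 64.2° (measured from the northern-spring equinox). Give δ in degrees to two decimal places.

δ = +36.79°

sin δ = sin ε · sin L_s = sin 41.70° × sin 64.2° = 0.598919.
δ = arcsin(0.598919) = +36.79°.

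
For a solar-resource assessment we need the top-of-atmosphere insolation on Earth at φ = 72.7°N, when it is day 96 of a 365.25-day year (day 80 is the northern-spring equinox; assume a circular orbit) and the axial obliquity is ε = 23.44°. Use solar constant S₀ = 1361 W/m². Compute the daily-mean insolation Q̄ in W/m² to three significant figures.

Q̄ ≈ 206 W/m²

Solar longitude: λ_s = 360° × (96 − 80)/365.25 = 15.770°.
sin δ = sin 23.44° × sin 15.770° = 0.10811, so δ = +6.206°.
cos H₀ = −tan(+72.7°) tan(+6.206°) = -0.3491, H₀ = 1.9275 rad.
Bracket: H₀ sin φ sin δ + cos φ cos δ sin H₀ = 1.9275×0.95476×0.10811 + 0.29737×0.99414×0.93707 = 0.198955 + 0.277024 = 0.475979.
Q̄ = (S₀/π) × [bracket] = (1361/π) × 0.475979 = 206.2 W/m².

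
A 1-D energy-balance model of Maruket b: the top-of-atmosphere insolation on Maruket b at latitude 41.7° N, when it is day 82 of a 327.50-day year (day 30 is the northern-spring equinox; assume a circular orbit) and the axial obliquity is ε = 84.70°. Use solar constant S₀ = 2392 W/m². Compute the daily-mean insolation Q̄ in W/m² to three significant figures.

Q̄ ≈ 1.33e+03 W/m²

Solar longitude: λ_s = 360° × (82 − 30)/327.50 = 57.160°.
sin δ = sin 84.70° × sin 57.160° = 0.83660, so δ = +56.783°.
cos H₀ = −tan(+41.7°) tan(+56.783°) = -1.3606 ≤ −1 ⇒ polar day, H₀ = π.
Bracket: H₀ sin φ sin δ + cos φ cos δ sin H₀ = 3.1416×0.66523×0.83660 + 0.74664×0.54782×0.00000 = 1.748399 + 0.000000 = 1.748399.
Q̄ = (S₀/π) × [bracket] = (2392/π) × 1.748399 = 1331 W/m².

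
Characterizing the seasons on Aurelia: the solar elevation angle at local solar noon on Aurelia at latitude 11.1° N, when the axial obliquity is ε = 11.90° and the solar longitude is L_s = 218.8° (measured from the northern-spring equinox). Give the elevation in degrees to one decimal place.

71.5°

Solar declination: sin δ = sin ε · sin L_s = sin 11.90° × sin 218.8° = -0.12921, so δ = -7.424°.
At local noon the hour angle is zero, so the zenith angle equals |ϕ − δ| = |+11.1° − (-7.424°)| = 18.524°.
Elevation = 90° − 18.524° = 71.5°.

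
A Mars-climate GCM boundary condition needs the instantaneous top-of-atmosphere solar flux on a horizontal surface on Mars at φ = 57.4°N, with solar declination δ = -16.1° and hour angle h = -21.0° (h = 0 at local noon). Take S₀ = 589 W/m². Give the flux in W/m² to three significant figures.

147 W/m²

cos θ_z = sin φ sin δ + cos φ cos δ cos h = -0.233624 + 0.483258 = 0.249634.
Flux = S₀ · cos θ_z = 589 × 0.249634 = 147.0 W/m².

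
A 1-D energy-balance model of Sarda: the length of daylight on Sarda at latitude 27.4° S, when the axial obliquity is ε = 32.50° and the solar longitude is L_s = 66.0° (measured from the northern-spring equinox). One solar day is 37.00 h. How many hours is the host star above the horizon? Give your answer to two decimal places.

Solar declination: sin δ = sin ε · sin L_s = sin 32.50° × sin 66.0° = 0.49085, so δ = +29.396°.
cos h₀ = −tan ϕ · tan δ = −tan(-27.4°) × tan(+29.396°) = 0.2920, so h₀ = 1.2744 rad = 73.02°.
Daylight = 2h₀/(2π) × 37.00 h = (1.2744/π) × 37.00 = 15.01 h.

15.01 h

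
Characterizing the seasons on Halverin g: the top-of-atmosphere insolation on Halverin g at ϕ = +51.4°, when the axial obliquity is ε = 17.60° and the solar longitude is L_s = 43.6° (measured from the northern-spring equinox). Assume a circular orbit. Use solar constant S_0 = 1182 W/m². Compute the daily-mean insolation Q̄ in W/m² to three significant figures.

Q̄ ≈ 334 W/m²

Solar declination: sin δ = sin ε · sin L_s = sin 17.60° × sin 43.6° = 0.20852, so δ = +12.036°.
cos h₀ = −tan(+51.4°) tan(+12.036°) = -0.2671, h₀ = 1.8412 rad.
Bracket: h₀ sin ϕ sin δ + cos ϕ cos δ sin h₀ = 1.8412×0.78152×0.20852 + 0.62388×0.97802×0.96367 = 0.300047 + 0.588000 = 0.888047.
Q̄ = (S_0/π) × [bracket] = (1182/π) × 0.888047 = 334.1 W/m².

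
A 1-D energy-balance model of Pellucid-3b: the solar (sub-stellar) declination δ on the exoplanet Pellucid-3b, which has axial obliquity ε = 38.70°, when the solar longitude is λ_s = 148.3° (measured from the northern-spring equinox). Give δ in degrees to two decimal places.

sin δ = sin ε · sin λ_s = sin 38.70° × sin 148.3° = 0.328547.
δ = arcsin(0.328547) = +19.18°.

δ = +19.18°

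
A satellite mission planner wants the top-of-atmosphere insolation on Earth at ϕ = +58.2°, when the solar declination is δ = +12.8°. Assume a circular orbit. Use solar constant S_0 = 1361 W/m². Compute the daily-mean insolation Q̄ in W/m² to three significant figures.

cos h₀ = −tan(+58.2°) tan(+12.800°) = -0.3664, h₀ = 1.9460 rad.
Bracket: h₀ sin ϕ sin δ + cos ϕ cos δ sin h₀ = 1.9460×0.84989×0.22155 + 0.52696×0.97515×0.93045 = 0.366418 + 0.478126 = 0.844544.
Q̄ = (S_0/π) × [bracket] = (1361/π) × 0.844544 = 365.9 W/m².

Q̄ ≈ 366 W/m²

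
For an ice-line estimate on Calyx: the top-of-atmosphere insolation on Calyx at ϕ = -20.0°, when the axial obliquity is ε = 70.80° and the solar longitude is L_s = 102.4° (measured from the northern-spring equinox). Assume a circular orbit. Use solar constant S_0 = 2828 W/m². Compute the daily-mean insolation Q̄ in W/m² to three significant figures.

Q̄ ≈ 14.7 W/m²

Solar declination: sin δ = sin ε · sin L_s = sin 70.80° × sin 102.4° = 0.92235, so δ = +67.272°.
cos h₀ = −tan(-20.0°) tan(+67.272°) = 0.8689, h₀ = 0.5178 rad.
Bracket: h₀ sin ϕ sin δ + cos ϕ cos δ sin h₀ = 0.5178×-0.34202×0.92235 + 0.93969×0.38636×0.49501 = -0.163346 + 0.179718 = 0.016372.
Q̄ = (S_0/π) × [bracket] = (2828/π) × 0.016372 = 14.74 W/m².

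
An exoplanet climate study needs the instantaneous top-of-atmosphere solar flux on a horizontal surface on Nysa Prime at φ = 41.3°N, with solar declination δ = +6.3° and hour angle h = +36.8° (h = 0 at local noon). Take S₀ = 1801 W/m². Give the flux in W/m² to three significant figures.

cos θ_z = sin φ sin δ + cos φ cos δ cos h = 0.072425 + 0.597928 = 0.670353.
Flux = S₀ · cos θ_z = 1801 × 0.670353 = 1207 W/m².

1.21e+03 W/m²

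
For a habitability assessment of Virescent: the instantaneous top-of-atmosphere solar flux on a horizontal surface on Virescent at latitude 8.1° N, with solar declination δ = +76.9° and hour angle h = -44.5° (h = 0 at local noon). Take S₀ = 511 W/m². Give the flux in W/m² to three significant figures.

cos θ_z = sin φ sin δ + cos φ cos δ cos h = 0.137234 + 0.160046 = 0.297280.
Flux = S₀ · cos θ_z = 511 × 0.297280 = 151.9 W/m².

152 W/m²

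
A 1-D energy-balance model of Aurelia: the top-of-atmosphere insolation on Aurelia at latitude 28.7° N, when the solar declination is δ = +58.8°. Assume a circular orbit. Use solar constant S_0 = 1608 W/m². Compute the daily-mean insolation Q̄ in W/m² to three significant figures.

Q̄ ≈ 667 W/m²

cos h₀ = −tan(+28.7°) tan(+58.800°) = -0.9040, h₀ = 2.6998 rad.
Bracket: h₀ sin ϕ sin δ + cos ϕ cos δ sin h₀ = 2.6998×0.48022×0.85536 + 0.87715×0.51803×0.42752 = 1.108972 + 0.194261 = 1.303233.
Q̄ = (S_0/π) × [bracket] = (1608/π) × 1.303233 = 667.0 W/m².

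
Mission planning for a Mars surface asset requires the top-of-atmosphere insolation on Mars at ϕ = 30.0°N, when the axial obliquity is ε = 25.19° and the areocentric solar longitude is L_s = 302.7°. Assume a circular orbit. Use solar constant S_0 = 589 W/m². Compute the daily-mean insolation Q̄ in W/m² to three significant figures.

Q̄ ≈ 103 W/m²

sin δ = sin 25.19° × sin 302.7° = -0.35816, so δ = -20.988°.
cos h₀ = −tan(+30.0°) tan(-20.988°) = 0.2215, h₀ = 1.3475 rad.
Bracket: h₀ sin ϕ sin δ + cos ϕ cos δ sin h₀ = 1.3475×0.50000×-0.35816 + 0.86603×0.93366×0.97516 = -0.241310 + 0.788493 = 0.547183.
Q̄ = (S_0/π) × [bracket] = (589/π) × 0.547183 = 102.6 W/m².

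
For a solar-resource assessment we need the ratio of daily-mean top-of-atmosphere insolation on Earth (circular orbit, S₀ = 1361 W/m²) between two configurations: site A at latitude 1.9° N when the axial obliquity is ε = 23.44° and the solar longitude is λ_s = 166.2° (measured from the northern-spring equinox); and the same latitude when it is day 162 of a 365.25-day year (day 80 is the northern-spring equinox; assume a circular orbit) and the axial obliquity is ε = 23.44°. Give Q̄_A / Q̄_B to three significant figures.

— Configuration A (φ=+1.9°):
Solar declination: sin δ = sin ε · sin λ_s = sin 23.44° × sin 166.2° = 0.09489, so δ = +5.445°.
cos H₀ = −tan(+1.9°) tan(+5.445°) = -0.0032, H₀ = 1.5740 rad.
Bracket: H₀ sin φ sin δ + cos φ cos δ sin H₀ = 1.5740×0.03316×0.09489 + 0.99945×0.99549×1.00000 = 0.004953 + 0.994942 = 0.999895.
Q̄ = (S₀/π) × [bracket] = (1361/π) × 0.999895 = 433.17 W/m².
— Configuration B (φ=+1.9°):
Solar longitude: λ_s = 360° × (162 − 80)/365.25 = 80.821°.
sin δ = sin 23.44° × sin 80.821° = 0.39270, so δ = +23.122°.
cos H₀ = −tan(+1.9°) tan(+23.122°) = -0.0142, H₀ = 1.5850 rad.
Bracket: H₀ sin φ sin δ + cos φ cos δ sin H₀ = 1.5850×0.03316×0.39270 + 0.99945×0.91967×0.99990 = 0.020640 + 0.919072 = 0.939712.
Q̄ = (S₀/π) × [bracket] = (1361/π) × 0.939712 = 407.10 W/m².
Ratio Q̄_A / Q̄_B = 433.17 / 407.10 = 1.064.

Q̄_A / Q̄_B ≈ 1.06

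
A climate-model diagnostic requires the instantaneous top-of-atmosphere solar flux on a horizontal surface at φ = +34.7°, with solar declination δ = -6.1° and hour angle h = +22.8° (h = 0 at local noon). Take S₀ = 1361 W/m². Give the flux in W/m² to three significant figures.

943 W/m²

cos θ_z = sin φ sin δ + cos φ cos δ cos h = -0.060494 + 0.753613 = 0.693119.
Flux = S₀ · cos θ_z = 1361 × 0.693119 = 943.3 W/m².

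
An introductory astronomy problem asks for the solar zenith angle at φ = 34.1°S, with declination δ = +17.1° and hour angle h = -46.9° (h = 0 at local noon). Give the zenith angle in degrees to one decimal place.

θ_z = 67.9°

cos θ_z = sin φ sin δ + cos φ cos δ cos h = -0.164850 + 0.540780 = 0.375930.
θ_z = arccos(0.375930) = 67.9°.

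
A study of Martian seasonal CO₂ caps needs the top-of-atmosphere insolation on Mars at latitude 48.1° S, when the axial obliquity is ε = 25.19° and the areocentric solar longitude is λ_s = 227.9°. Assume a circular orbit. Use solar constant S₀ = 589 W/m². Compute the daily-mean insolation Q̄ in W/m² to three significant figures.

sin δ = sin 25.19° × sin 227.9° = -0.31580, so δ = -18.409°.
cos H₀ = −tan(-48.1°) tan(-18.409°) = -0.3709, H₀ = 1.9508 rad.
Bracket: H₀ sin φ sin δ + cos φ cos δ sin H₀ = 1.9508×-0.74431×-0.31580 + 0.66783×0.94883×0.92865 = 0.458542 + 0.588446 = 1.046988.
Q̄ = (S₀/π) × [bracket] = (589/π) × 1.046988 = 196.3 W/m².

Q̄ ≈ 196 W/m²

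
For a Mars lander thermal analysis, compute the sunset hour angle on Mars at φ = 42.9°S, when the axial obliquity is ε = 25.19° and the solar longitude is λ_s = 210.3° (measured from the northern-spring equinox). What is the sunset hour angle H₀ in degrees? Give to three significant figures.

H₀ = 102°

Solar declination: sin δ = sin ε · sin λ_s = sin 25.19° × sin 210.3° = -0.21474, so δ = -12.400°.
cos H₀ = −tan φ · tan δ = −tan(-42.9°) × tan(-12.400°) = -0.2043, so H₀ = 1.7766 rad = 101.79°.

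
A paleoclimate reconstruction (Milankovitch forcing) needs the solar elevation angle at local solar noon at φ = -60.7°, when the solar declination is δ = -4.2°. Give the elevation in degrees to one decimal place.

At local noon the hour angle is zero, so the zenith angle equals |φ − δ| = |-60.7° − (-4.200°)| = 56.500°.
Elevation = 90° − 56.500° = 33.5°.

33.5°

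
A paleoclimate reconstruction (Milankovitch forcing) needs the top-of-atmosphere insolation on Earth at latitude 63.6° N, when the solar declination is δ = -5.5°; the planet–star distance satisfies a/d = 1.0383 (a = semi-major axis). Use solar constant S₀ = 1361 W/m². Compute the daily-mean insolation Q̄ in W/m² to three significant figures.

cos H₀ = −tan(+63.6°) tan(-5.500°) = 0.1940, H₀ = 1.3756 rad.
Bracket: H₀ sin φ sin δ + cos φ cos δ sin H₀ = 1.3756×0.89571×-0.09585 + 0.44464×0.99540×0.98101 = -0.118100 + 0.434190 = 0.316090.
Inverse-square distance factor (a/d)² = 1.0383² = 1.078067.
Q̄ = (S₀/π) × 1.078067 × [bracket] = (1361/π) × 1.078067 × 0.316090 = 147.6 W/m².

Q̄ ≈ 148 W/m²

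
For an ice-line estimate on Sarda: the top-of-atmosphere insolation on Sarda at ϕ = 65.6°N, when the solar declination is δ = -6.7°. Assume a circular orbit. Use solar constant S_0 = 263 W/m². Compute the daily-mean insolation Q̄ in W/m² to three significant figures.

Q̄ ≈ 21.5 W/m²

cos h₀ = −tan(+65.6°) tan(-6.700°) = 0.2590, h₀ = 1.3088 rad.
Bracket: h₀ sin ϕ sin δ + cos ϕ cos δ sin h₀ = 1.3088×0.91068×-0.11667 + 0.41310×0.99317×0.96589 = -0.139059 + 0.396284 = 0.257225.
Q̄ = (S_0/π) × [bracket] = (263/π) × 0.257225 = 21.53 W/m².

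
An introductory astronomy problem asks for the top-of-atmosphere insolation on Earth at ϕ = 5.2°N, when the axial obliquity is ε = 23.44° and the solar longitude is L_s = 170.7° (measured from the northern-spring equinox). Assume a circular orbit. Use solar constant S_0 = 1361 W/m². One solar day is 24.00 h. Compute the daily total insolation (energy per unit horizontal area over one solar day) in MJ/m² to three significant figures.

37.5 MJ/m²

Solar declination: sin δ = sin ε · sin L_s = sin 23.44° × sin 170.7° = 0.06428, so δ = +3.686°.
cos h₀ = −tan(+5.2°) tan(+3.686°) = -0.0059, h₀ = 1.5767 rad.
Bracket: h₀ sin ϕ sin δ + cos ϕ cos δ sin h₀ = 1.5767×0.09063×0.06428 + 0.99588×0.99793×0.99998 = 0.009185 + 0.993799 = 1.002984.
Q̄ = (S_0/π) × [bracket] = (1361/π) × 1.002984 = 434.51 W/m².
Daily total = Q̄ × 24.00 h × 3600 s/h = 434.51 × 24.00 × 3600 / 10⁶ = 37.54 MJ/m².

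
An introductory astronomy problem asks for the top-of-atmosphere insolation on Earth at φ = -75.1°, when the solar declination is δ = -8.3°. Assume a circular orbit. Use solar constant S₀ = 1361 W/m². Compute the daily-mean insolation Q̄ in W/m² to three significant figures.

Q̄ ≈ 222 W/m²

cos H₀ = −tan(-75.1°) tan(-8.300°) = -0.5483, H₀ = 2.1511 rad.
Bracket: H₀ sin φ sin δ + cos φ cos δ sin H₀ = 2.1511×-0.96638×-0.14436 + 0.25713×0.98953×0.83630 = 0.300093 + 0.212786 = 0.512879.
Q̄ = (S₀/π) × [bracket] = (1361/π) × 0.512879 = 222.2 W/m².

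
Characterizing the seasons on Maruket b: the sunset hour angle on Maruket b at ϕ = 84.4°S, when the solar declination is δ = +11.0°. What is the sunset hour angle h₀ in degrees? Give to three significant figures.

h₀ = 0.00°

cos h₀ = −tan ϕ · tan δ = 1.9824 ≥ 1, so the host star never rises (polar night) and h₀ = 0.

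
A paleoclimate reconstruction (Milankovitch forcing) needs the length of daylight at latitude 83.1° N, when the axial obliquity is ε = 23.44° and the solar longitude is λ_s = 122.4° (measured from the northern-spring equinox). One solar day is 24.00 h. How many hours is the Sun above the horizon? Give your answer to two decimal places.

24.00 h

Solar declination: sin δ = sin ε · sin λ_s = sin 23.44° × sin 122.4° = 0.33586, so δ = +19.625°.
Sunrise equation: cos H₀ = −tan φ · tan δ = -2.9466 ≤ −1, so the Sun never sets (polar day) and H₀ = π.
Daylight = 2H₀/(2π) × 24.00 h = (3.1416/π) × 24.00 = 24.00 h.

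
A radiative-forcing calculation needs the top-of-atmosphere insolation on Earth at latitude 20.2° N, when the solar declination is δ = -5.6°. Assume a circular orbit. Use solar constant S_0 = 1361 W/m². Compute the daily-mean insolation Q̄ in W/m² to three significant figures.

Q̄ ≈ 382 W/m²

cos h₀ = −tan(+20.2°) tan(-5.600°) = 0.0361, h₀ = 1.5347 rad.
Bracket: h₀ sin ϕ sin δ + cos ϕ cos δ sin h₀ = 1.5347×0.34530×-0.09758 + 0.93849×0.99523×0.99935 = -0.051711 + 0.933406 = 0.881695.
Q̄ = (S_0/π) × [bracket] = (1361/π) × 0.881695 = 382.0 W/m².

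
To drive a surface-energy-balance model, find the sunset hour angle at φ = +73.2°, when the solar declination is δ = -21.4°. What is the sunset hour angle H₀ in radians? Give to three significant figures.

cos H₀ = −tan φ · tan δ = 1.2980 ≥ 1, so the Sun never rises (polar night) and H₀ = 0.

H₀ = 0.00 rad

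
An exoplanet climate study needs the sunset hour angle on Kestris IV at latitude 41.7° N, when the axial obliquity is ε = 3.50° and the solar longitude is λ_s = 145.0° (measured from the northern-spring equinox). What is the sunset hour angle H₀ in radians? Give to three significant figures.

H₀ = 1.60 rad

Solar declination: sin δ = sin ε · sin λ_s = sin 3.50° × sin 145.0° = 0.03502, so δ = +2.007°.
cos H₀ = −tan φ · tan δ = −tan(+41.7°) × tan(+2.007°) = -0.0312, so H₀ = 1.6020 rad = 91.79°.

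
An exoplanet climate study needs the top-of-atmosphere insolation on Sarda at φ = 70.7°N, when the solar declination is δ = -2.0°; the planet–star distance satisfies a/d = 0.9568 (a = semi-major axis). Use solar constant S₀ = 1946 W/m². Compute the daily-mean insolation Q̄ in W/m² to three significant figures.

Q̄ ≈ 159 W/m²

cos H₀ = −tan(+70.7°) tan(-2.000°) = 0.0997, H₀ = 1.4709 rad.
Bracket: H₀ sin φ sin δ + cos φ cos δ sin H₀ = 1.4709×0.94380×-0.03490 + 0.33051×0.99939×0.99502 = -0.048449 + 0.328663 = 0.280214.
Inverse-square distance factor (a/d)² = 0.9568² = 0.915466.
Q̄ = (S₀/π) × 0.915466 × [bracket] = (1946/π) × 0.915466 × 0.280214 = 158.9 W/m².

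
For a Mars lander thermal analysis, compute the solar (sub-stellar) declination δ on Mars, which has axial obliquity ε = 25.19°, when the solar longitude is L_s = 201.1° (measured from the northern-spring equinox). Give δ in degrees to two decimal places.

δ = -8.81°

sin δ = sin ε · sin L_s = sin 25.19° × sin 201.1° = -0.153222.
δ = arcsin(-0.153222) = -8.81°.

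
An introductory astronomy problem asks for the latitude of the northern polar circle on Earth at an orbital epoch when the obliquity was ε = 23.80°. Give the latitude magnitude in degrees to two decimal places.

The polar circle is the lowest latitude that experiences at least one full rotation of continuous daylight at the northern-summer solstice; it lies at |φ| = 90° − ε = 90° − 23.80° = 66.20°.

66.20°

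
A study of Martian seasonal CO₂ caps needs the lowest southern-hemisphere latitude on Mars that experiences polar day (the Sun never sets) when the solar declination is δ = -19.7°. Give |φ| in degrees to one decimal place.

Polar day requires cos H₀ = −tan φ tan δ ≤ −1, i.e. tan φ tan δ ≥ 1.
The boundary is |tan φ| · |tan δ| = 1, so |φ| = 90° − |δ| = 90° − 19.7° = 70.3° in the southern hemisphere.

|φ| = 70.3°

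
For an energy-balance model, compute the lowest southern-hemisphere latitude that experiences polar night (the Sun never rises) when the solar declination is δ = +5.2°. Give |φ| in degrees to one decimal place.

Polar night requires cos H₀ = −tan φ tan δ ≥ 1, i.e. tan φ tan δ ≤ −1.
The boundary is |tan φ| · |tan δ| = 1, so |φ| = 90° − |δ| = 90° − 5.2° = 84.8° in the southern hemisphere.

|φ| = 84.8°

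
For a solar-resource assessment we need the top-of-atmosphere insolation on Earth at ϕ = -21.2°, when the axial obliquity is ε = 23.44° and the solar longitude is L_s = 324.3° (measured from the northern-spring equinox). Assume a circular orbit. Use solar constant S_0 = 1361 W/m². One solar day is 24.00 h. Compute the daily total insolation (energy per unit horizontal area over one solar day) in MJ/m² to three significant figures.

Solar declination: sin δ = sin ε · sin L_s = sin 23.44° × sin 324.3° = -0.23213, so δ = -13.422°.
cos h₀ = −tan(-21.2°) tan(-13.422°) = -0.0926, h₀ = 1.6635 rad.
Bracket: h₀ sin ϕ sin δ + cos ϕ cos δ sin h₀ = 1.6635×-0.36162×-0.23213 + 0.93232×0.97269×0.99571 = 0.139639 + 0.902968 = 1.042607.
Q̄ = (S_0/π) × [bracket] = (1361/π) × 1.042607 = 451.68 W/m².
Daily total = Q̄ × 24.00 h × 3600 s/h = 451.68 × 24.00 × 3600 / 10⁶ = 39.03 MJ/m².

39.0 MJ/m²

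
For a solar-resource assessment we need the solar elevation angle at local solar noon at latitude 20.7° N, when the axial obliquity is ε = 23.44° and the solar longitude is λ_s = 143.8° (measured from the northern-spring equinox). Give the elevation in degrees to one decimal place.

82.9°

Solar declination: sin δ = sin ε · sin λ_s = sin 23.44° × sin 143.8° = 0.23494, so δ = +13.588°.
At local noon the hour angle is zero, so the zenith angle equals |φ − δ| = |+20.7° − (+13.588°)| = 7.112°.
Elevation = 90° − 7.112° = 82.9°.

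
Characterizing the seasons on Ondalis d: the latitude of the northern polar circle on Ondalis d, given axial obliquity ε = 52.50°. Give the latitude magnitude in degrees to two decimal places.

The polar circle is the lowest latitude that experiences at least one full rotation of continuous daylight at the northern-summer solstice; it lies at |φ| = 90° − ε = 90° − 52.50° = 37.50°.

37.50°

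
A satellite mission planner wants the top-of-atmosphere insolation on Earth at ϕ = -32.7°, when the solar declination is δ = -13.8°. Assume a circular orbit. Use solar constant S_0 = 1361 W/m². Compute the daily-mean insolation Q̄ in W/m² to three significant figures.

cos h₀ = −tan(-32.7°) tan(-13.800°) = -0.1577, h₀ = 1.7291 rad.
Bracket: h₀ sin ϕ sin δ + cos ϕ cos δ sin h₀ = 1.7291×-0.54024×-0.23853 + 0.84151×0.97113×0.98749 = 0.222818 + 0.806992 = 1.029810.
Q̄ = (S_0/π) × [bracket] = (1361/π) × 1.029810 = 446.1 W/m².

Q̄ ≈ 446 W/m²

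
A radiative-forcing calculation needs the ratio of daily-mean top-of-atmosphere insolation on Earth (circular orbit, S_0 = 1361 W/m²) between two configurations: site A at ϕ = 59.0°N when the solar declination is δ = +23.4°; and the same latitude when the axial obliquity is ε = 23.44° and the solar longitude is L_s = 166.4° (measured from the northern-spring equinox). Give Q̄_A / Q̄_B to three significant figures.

— Configuration A (ϕ=+59.0°):
cos h₀ = −tan(+59.0°) tan(+23.400°) = -0.7202, h₀ = 2.3749 rad.
Bracket: h₀ sin ϕ sin δ + cos ϕ cos δ sin h₀ = 2.3749×0.85717×0.39715 + 0.51504×0.91775×0.69377 = 0.808475 + 0.327930 = 1.136405.
Q̄ = (S_0/π) × [bracket] = (1361/π) × 1.136405 = 492.31 W/m².
— Configuration B (ϕ=+59.0°):
Solar declination: sin δ = sin ε · sin L_s = sin 23.44° × sin 166.4° = 0.09354, so δ = +5.367°.
cos h₀ = −tan(+59.0°) tan(+5.367°) = -0.1564, h₀ = 1.7278 rad.
Bracket: h₀ sin ϕ sin δ + cos ϕ cos δ sin h₀ = 1.7278×0.85717×0.09354 + 0.51504×0.99562×0.98770 = 0.138534 + 0.506477 = 0.645011.
Q̄ = (S_0/π) × [bracket] = (1361/π) × 0.645011 = 279.43 W/m².
Ratio Q̄_A / Q̄_B = 492.31 / 279.43 = 1.762.

Q̄_A / Q̄_B ≈ 1.76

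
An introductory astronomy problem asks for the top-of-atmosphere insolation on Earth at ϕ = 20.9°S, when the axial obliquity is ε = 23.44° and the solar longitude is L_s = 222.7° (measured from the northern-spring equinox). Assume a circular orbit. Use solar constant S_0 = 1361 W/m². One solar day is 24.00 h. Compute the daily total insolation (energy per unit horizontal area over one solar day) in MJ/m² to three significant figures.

Solar declination: sin δ = sin ε · sin L_s = sin 23.44° × sin 222.7° = -0.26976, so δ = -15.650°.
cos h₀ = −tan(-20.9°) tan(-15.650°) = -0.1070, h₀ = 1.6780 rad.
Bracket: h₀ sin ϕ sin δ + cos ϕ cos δ sin h₀ = 1.6780×-0.35674×-0.26976 + 0.93420×0.96293×0.99426 = 0.161481 + 0.894406 = 1.055887.
Q̄ = (S_0/π) × [bracket] = (1361/π) × 1.055887 = 457.43 W/m².
Daily total = Q̄ × 24.00 h × 3600 s/h = 457.43 × 24.00 × 3600 / 10⁶ = 39.52 MJ/m².

39.5 MJ/m²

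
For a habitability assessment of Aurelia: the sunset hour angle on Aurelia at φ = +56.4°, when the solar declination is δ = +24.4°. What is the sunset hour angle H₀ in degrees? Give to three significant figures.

cos H₀ = −tan φ · tan δ = −tan(+56.4°) × tan(+24.400°) = -0.6828, so H₀ = 2.3223 rad = 133.06°.

H₀ = 133°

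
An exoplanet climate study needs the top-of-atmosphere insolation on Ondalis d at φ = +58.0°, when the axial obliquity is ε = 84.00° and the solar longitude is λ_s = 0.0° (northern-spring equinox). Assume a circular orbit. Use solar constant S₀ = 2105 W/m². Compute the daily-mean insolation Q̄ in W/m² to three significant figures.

Q̄ ≈ 355 W/m²

Solar declination: sin δ = sin ε · sin λ_s = sin 84.00° × sin 0.0° = 0.00000, so δ = +0.000°.
cos H₀ = −tan(+58.0°) tan(+0.000°) = -0.0000, H₀ = 1.5708 rad.
Bracket: H₀ sin φ sin δ + cos φ cos δ sin H₀ = 1.5708×0.84805×0.00000 + 0.52992×1.00000×1.00000 = 0.000000 + 0.529920 = 0.529920.
Q̄ = (S₀/π) × [bracket] = (2105/π) × 0.529920 = 355.1 W/m².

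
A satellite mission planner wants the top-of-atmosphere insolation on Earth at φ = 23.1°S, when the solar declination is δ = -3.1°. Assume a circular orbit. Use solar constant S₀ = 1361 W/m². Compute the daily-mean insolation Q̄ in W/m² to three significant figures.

cos H₀ = −tan(-23.1°) tan(-3.100°) = -0.0231, H₀ = 1.5939 rad.
Bracket: H₀ sin φ sin δ + cos φ cos δ sin H₀ = 1.5939×-0.39234×-0.05408 + 0.91982×0.99854×0.99973 = 0.033819 + 0.918229 = 0.952048.
Q̄ = (S₀/π) × [bracket] = (1361/π) × 0.952048 = 412.4 W/m².

Q̄ ≈ 412 W/m²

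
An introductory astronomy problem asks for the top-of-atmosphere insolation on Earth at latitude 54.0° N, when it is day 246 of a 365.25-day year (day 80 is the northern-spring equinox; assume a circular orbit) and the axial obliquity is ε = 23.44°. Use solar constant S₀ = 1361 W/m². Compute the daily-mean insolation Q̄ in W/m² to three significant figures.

Solar longitude: λ_s = 360° × (246 − 80)/365.25 = 163.614°.
sin δ = sin 23.44° × sin 163.614° = 0.11222, so δ = +6.443°.
cos H₀ = −tan(+54.0°) tan(+6.443°) = -0.1554, H₀ = 1.7269 rad.
Bracket: H₀ sin φ sin δ + cos φ cos δ sin H₀ = 1.7269×0.80902×0.11222 + 0.58779×0.99368×0.98785 = 0.156782 + 0.576979 = 0.733761.
Q̄ = (S₀/π) × [bracket] = (1361/π) × 0.733761 = 317.9 W/m².

Q̄ ≈ 318 W/m²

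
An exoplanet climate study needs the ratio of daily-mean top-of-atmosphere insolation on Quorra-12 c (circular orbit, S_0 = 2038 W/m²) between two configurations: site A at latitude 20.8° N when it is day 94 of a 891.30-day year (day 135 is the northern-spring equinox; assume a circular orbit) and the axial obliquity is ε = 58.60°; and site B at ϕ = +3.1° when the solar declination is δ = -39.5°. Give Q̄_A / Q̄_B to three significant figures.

— Configuration A (ϕ=+20.8°):
Solar longitude: L_s = 360° × (94 − 135)/891.30 = -16.560°, i.e. -16.560° + 360° = 343.440°.
sin δ = sin 58.60° × sin 343.440° = -0.24328, so δ = -14.080°.
cos h₀ = −tan(+20.8°) tan(-14.080°) = 0.0953, h₀ = 1.4754 rad.
Bracket: h₀ sin ϕ sin δ + cos ϕ cos δ sin h₀ = 1.4754×0.35511×-0.24328 + 0.93483×0.96996×0.99545 = -0.127462 + 0.902622 = 0.775160.
Q̄ = (S_0/π) × [bracket] = (2038/π) × 0.775160 = 502.86 W/m².
— Configuration B (ϕ=+3.1°):
cos h₀ = −tan(+3.1°) tan(-39.500°) = 0.0446, h₀ = 1.5261 rad.
Bracket: h₀ sin ϕ sin δ + cos ϕ cos δ sin h₀ = 1.5261×0.05408×-0.63608 + 0.99854×0.77162×0.99900 = -0.052497 + 0.769723 = 0.717226.
Q̄ = (S_0/π) × [bracket] = (2038/π) × 0.717226 = 465.28 W/m².
Ratio Q̄_A / Q̄_B = 502.86 / 465.28 = 1.081.

Q̄_A / Q̄_B ≈ 1.08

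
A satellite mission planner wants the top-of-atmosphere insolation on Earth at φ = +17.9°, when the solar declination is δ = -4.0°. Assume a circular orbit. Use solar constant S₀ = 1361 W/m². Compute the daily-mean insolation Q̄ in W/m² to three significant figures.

Q̄ ≈ 397 W/m²

cos H₀ = −tan(+17.9°) tan(-4.000°) = 0.0226, H₀ = 1.5482 rad.
Bracket: H₀ sin φ sin δ + cos φ cos δ sin H₀ = 1.5482×0.30736×-0.06976 + 0.95159×0.99756×0.99974 = -0.033196 + 0.949021 = 0.915825.
Q̄ = (S₀/π) × [bracket] = (1361/π) × 0.915825 = 396.8 W/m².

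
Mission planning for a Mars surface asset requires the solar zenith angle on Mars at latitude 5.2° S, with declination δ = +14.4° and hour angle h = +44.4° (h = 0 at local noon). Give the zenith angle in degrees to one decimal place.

θ_z = 48.2°

cos θ_z = sin ϕ sin δ + cos ϕ cos δ cos h = -0.022539 + 0.689178 = 0.666639.
θ_z = arccos(0.666639) = 48.2°.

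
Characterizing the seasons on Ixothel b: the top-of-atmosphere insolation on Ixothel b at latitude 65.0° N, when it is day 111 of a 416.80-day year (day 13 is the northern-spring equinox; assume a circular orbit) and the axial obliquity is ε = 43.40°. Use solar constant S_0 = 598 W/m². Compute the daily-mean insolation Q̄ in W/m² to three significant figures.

Solar longitude: L_s = 360° × (111 − 13)/416.80 = 84.645°.
sin δ = sin 43.40° × sin 84.645° = 0.68409, so δ = +43.164°.
cos h₀ = −tan(+65.0°) tan(+43.164°) = -2.0113 ≤ −1 ⇒ polar day, h₀ = π.
Bracket: h₀ sin ϕ sin δ + cos ϕ cos δ sin h₀ = 3.1416×0.90631×0.68409 + 0.42262×0.72940×0.00000 = 1.947784 + 0.000000 = 1.947784.
Q̄ = (S_0/π) × [bracket] = (598/π) × 1.947784 = 370.8 W/m².

Q̄ ≈ 371 W/m²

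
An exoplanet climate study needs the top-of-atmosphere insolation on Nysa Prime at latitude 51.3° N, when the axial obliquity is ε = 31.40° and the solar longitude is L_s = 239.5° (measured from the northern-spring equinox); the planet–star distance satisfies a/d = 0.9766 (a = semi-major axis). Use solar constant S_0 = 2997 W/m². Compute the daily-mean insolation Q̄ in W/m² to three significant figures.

Q̄ ≈ 111 W/m²

Solar declination: sin δ = sin ε · sin L_s = sin 31.40° × sin 239.5° = -0.44892, so δ = -26.674°.
cos h₀ = −tan(+51.3°) tan(-26.674°) = 0.6271, h₀ = 0.8930 rad.
Bracket: h₀ sin ϕ sin δ + cos ϕ cos δ sin h₀ = 0.8930×0.78043×-0.44892 + 0.62524×0.89357×0.77896 = -0.312863 + 0.435202 = 0.122339.
Inverse-square distance factor (a/d)² = 0.9766² = 0.953748.
Q̄ = (S_0/π) × 0.953748 × [bracket] = (2997/π) × 0.953748 × 0.122339 = 111.3 W/m².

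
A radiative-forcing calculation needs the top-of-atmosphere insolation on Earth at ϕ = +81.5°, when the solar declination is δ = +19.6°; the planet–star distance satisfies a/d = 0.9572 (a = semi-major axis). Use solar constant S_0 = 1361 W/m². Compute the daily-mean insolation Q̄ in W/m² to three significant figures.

Q̄ ≈ 414 W/m²

cos h₀ = −tan(+81.5°) tan(+19.600°) = -2.3826 ≤ −1 ⇒ polar day, h₀ = π.
Bracket: h₀ sin ϕ sin δ + cos ϕ cos δ sin h₀ = 3.1416×0.98902×0.33545 + 0.14781×0.94206×0.00000 = 1.042278 + 0.000000 = 1.042278.
Inverse-square distance factor (a/d)² = 0.9572² = 0.916232.
Q̄ = (S_0/π) × 0.916232 × [bracket] = (1361/π) × 0.916232 × 1.042278 = 413.7 W/m².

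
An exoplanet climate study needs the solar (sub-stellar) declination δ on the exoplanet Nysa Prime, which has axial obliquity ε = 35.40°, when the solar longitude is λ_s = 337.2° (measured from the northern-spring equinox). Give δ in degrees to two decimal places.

sin δ = sin ε · sin λ_s = sin 35.40° × sin 337.2° = -0.224480.
δ = arcsin(-0.224480) = -12.97°.

δ = -12.97°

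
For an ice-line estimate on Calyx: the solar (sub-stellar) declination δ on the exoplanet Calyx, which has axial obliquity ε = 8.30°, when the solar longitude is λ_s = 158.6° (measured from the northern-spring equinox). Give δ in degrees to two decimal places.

δ = +3.02°

sin δ = sin ε · sin λ_s = sin 8.30° × sin 158.6° = 0.052672.
δ = arcsin(0.052672) = +3.02°.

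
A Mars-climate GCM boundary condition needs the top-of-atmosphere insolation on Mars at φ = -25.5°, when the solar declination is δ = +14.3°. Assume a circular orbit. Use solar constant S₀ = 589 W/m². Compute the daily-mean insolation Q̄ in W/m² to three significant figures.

cos H₀ = −tan(-25.5°) tan(+14.300°) = 0.1216, H₀ = 1.4489 rad.
Bracket: H₀ sin φ sin δ + cos φ cos δ sin H₀ = 1.4489×-0.43051×0.24700 + 0.90259×0.96902×0.99258 = -0.154070 + 0.868138 = 0.714068.
Q̄ = (S₀/π) × [bracket] = (589/π) × 0.714068 = 133.9 W/m².

Q̄ ≈ 134 W/m²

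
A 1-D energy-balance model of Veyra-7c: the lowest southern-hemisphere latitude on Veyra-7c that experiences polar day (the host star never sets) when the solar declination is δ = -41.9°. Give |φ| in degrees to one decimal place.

Polar day requires cos H₀ = −tan φ tan δ ≤ −1, i.e. tan φ tan δ ≥ 1.
The boundary is |tan φ| · |tan δ| = 1, so |φ| = 90° − |δ| = 90° − 41.9° = 48.1° in the southern hemisphere.

|φ| = 48.1°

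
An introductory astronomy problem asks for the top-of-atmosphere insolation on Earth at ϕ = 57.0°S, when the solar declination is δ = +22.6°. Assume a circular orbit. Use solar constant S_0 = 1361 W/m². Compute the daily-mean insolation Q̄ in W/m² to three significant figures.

cos h₀ = −tan(-57.0°) tan(+22.600°) = 0.6410, h₀ = 0.8750 rad.
Bracket: h₀ sin ϕ sin δ + cos ϕ cos δ sin h₀ = 0.8750×-0.83867×0.38430 + 0.54464×0.92321×0.76755 = -0.282013 + 0.385937 = 0.103924.
Q̄ = (S_0/π) × [bracket] = (1361/π) × 0.103924 = 45.02 W/m².

Q̄ ≈ 45.0 W/m²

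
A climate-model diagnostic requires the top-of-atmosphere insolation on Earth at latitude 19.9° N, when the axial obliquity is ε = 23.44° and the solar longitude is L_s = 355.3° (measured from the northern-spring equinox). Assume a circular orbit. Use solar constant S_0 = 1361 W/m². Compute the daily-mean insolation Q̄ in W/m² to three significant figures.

Q̄ ≈ 400 W/m²

Solar declination: sin δ = sin ε · sin L_s = sin 23.44° × sin 355.3° = -0.03259, so δ = -1.868°.
cos h₀ = −tan(+19.9°) tan(-1.868°) = 0.0118, h₀ = 1.5590 rad.
Bracket: h₀ sin ϕ sin δ + cos ϕ cos δ sin h₀ = 1.5590×0.34038×-0.03259 + 0.94029×0.99947×0.99993 = -0.017294 + 0.939726 = 0.922432.
Q̄ = (S_0/π) × [bracket] = (1361/π) × 0.922432 = 399.6 W/m².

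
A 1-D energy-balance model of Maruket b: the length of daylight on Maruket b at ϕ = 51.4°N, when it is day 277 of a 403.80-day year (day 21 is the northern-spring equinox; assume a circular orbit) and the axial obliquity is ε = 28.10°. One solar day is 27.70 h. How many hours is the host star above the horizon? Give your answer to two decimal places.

Solar longitude: L_s = 360° × (277 − 21)/403.80 = 228.232°.
sin δ = sin 28.10° × sin 228.232° = -0.35130, so δ = -20.567°.
cos h₀ = −tan ϕ · tan δ = −tan(+51.4°) × tan(-20.567°) = 0.4700, so h₀ = 1.0815 rad = 61.96°.
Daylight = 2h₀/(2π) × 27.70 h = (1.0815/π) × 27.70 = 9.54 h.

9.54 h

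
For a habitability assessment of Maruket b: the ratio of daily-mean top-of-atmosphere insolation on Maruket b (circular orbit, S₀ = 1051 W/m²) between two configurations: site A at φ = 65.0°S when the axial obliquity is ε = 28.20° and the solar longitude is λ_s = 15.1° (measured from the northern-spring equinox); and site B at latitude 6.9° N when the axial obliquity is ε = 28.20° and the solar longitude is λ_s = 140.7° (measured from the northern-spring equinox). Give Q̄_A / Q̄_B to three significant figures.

Q̄_A / Q̄_B ≈ 0.258

— Configuration A (φ=-65.0°):
Solar declination: sin δ = sin ε · sin λ_s = sin 28.20° × sin 15.1° = 0.12310, so δ = +7.071°.
cos H₀ = −tan(-65.0°) tan(+7.071°) = 0.2660, H₀ = 1.3015 rad.
Bracket: H₀ sin φ sin δ + cos φ cos δ sin H₀ = 1.3015×-0.90631×0.12310 + 0.42262×0.99239×0.96397 = -0.145204 + 0.404293 = 0.259089.
Q̄ = (S₀/π) × [bracket] = (1051/π) × 0.259089 = 86.677 W/m².
— Configuration B (φ=+6.9°):
Solar declination: sin δ = sin ε · sin λ_s = sin 28.20° × sin 140.7° = 0.29930, so δ = +17.416°.
cos H₀ = −tan(+6.9°) tan(+17.416°) = -0.0380, H₀ = 1.6088 rad.
Bracket: H₀ sin φ sin δ + cos φ cos δ sin H₀ = 1.6088×0.12014×0.29930 + 0.99276×0.95416×0.99928 = 0.057849 + 0.946570 = 1.004419.
Q̄ = (S₀/π) × [bracket] = (1051/π) × 1.004419 = 336.02 W/m².
Ratio Q̄_A / Q̄_B = 86.677 / 336.02 = 0.2580.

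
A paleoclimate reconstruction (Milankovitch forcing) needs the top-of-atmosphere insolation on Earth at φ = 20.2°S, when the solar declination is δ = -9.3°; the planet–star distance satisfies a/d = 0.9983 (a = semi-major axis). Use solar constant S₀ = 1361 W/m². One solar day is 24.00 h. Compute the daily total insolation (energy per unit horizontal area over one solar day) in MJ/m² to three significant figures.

cos H₀ = −tan(-20.2°) tan(-9.300°) = -0.0603, H₀ = 1.6311 rad.
Bracket: H₀ sin φ sin δ + cos φ cos δ sin H₀ = 1.6311×-0.34530×-0.16160 + 0.93849×0.98686×0.99818 = 0.091016 + 0.924473 = 1.015489.
Inverse-square distance factor (a/d)² = 0.9983² = 0.996603.
Q̄ = (S₀/π) × 0.996603 × [bracket] = (1361/π) × 0.996603 × 1.015489 = 438.44 W/m².
Daily total = Q̄ × 24.00 h × 3600 s/h = 438.44 × 24.00 × 3600 / 10⁶ = 37.88 MJ/m².

37.9 MJ/m²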